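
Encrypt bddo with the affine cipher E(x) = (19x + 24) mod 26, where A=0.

rdde

b(1): 19·1+24=43≡17 → r
d(3): 19·3+24=81≡3 → d
d(3): 19·3+24=81≡3 → d
o(14): 19·14+24=290≡4 → e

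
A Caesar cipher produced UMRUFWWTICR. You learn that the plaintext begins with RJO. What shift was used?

From the crib: U(20)−R(17)=3, so the shift is 3.

3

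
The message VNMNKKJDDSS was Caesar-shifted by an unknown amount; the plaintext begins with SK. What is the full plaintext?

SKJKHHGAAPP

From the crib: V(21)−S(18)=3, so the shift is 3.
Subtract 3 from each ciphertext letter:
V(21): 21−3=18 → S
N(13): 13−3=10 → K
M(12): 12−3=9 → J
N(13): 13−3=10 → K
K(10): 10−3=7 → H
K(10): 10−3=7 → H
J(9): 9−3=6 → G
D(3): 3−3=0 → A
D(3): 3−3=0 → A
S(18): 18−3=15 → P
S(18): 18−3=15 → P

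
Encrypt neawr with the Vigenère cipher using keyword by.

Repeat the key across the message: bybyb
n(13)+b(1): 14 → o
e(4)+y(24): 28≡2 → c
a(0)+b(1): 1 → b
w(22)+y(24): 46≡20 → u
r(17)+b(1): 18 → s

ocbus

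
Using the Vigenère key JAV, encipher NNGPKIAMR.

Repeat the key across the message: JAVJAVJAV
N(13)+J(9): 22 → W
N(13)+A(0): 13 → N
G(6)+V(21): 27≡1 → B
P(15)+J(9): 24 → Y
K(10)+A(0): 10 → K
I(8)+V(21): 29≡3 → D
A(0)+J(9): 9 → J
M(12)+A(0): 12 → M
R(17)+V(21): 38≡12 → M

WNBYKDJMM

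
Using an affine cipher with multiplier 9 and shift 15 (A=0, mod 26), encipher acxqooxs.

phodllov

a(0): 9·0+15=15 → p
c(2): 9·2+15=33≡7 → h
x(23): 9·23+15=222≡14 → o
q(16): 9·16+15=159≡3 → d
o(14): 9·14+15=141≡11 → l
o(14): 9·14+15=141≡11 → l
x(23): 9·23+15=222≡14 → o
s(18): 9·18+15=177≡21 → v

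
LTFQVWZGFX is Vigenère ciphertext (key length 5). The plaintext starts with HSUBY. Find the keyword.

EBLPX

Subtract each crib letter from the matching ciphertext letter (mod 26):
L(11)−H(7)=4 → E
T(19)−S(18)=1 → B
F(5)−U(20)=-15≡11 → L
Q(16)−B(1)=15 → P
V(21)−Y(24)=-3≡23 → X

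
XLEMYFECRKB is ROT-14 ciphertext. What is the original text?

JXQYKRQODWN

X(23): 23−14=9 → J
L(11): 11−14=-3≡23 → X
E(4): 4−14=-10≡16 → Q
M(12): 12−14=-2≡24 → Y
Y(24): 24−14=10 → K
F(5): 5−14=-9≡17 → R
E(4): 4−14=-10≡16 → Q
C(2): 2−14=-12≡14 → O
R(17): 17−14=3 → D
K(10): 10−14=-4≡22 → W
B(1): 1−14=-13≡13 → N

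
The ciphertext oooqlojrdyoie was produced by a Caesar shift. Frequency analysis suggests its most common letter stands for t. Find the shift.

21

The most frequent ciphertext letter is o (appears 5 times).
o is position 14; t is position 19.
Shift = -5≡21.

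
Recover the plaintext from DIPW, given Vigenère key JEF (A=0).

UEKN

Repeat the key across the ciphertext: JEFJ
D(3)−J(9): -6≡20 → U
I(8)−E(4): 4 → E
P(15)−F(5): 10 → K
W(22)−J(9): 13 → N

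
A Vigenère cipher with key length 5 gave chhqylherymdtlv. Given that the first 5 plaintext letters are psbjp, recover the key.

npghj

Subtract each crib letter from the matching ciphertext letter (mod 26):
c(2)−p(15)=-13≡13 → n
h(7)−s(18)=-11≡15 → p
h(7)−b(1)=6 → g
q(16)−j(9)=7 → h
y(24)−p(15)=9 → j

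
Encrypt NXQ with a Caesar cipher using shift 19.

GQJ

N(13): 13+19=32≡6 → G
X(23): 23+19=42≡16 → Q
Q(16): 16+19=35≡9 → J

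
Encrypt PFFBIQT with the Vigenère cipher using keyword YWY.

Repeat the key across the message: YWYYWYY
P(15)+Y(24): 39≡13 → N
F(5)+W(22): 27≡1 → B
F(5)+Y(24): 29≡3 → D
B(1)+Y(24): 25 → Z
I(8)+W(22): 30≡4 → E
Q(16)+Y(24): 40≡14 → O
T(19)+Y(24): 43≡17 → R

NBDZEOR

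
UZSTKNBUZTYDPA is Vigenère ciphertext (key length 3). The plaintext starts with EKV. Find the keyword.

QPX

Subtract each crib letter from the matching ciphertext letter (mod 26):
U(20)−E(4)=16 → Q
Z(25)−K(10)=15 → P
S(18)−V(21)=-3≡23 → X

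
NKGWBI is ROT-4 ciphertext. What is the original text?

N(13): 13−4=9 → J
K(10): 10−4=6 → G
G(6): 6−4=2 → C
W(22): 22−4=18 → S
B(1): 1−4=-3≡23 → X
I(8): 8−4=4 → E

JGCSXE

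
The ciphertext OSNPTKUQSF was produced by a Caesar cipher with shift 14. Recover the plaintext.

AEZBFWGCER

O(14): 14−14=0 → A
S(18): 18−14=4 → E
N(13): 13−14=-1≡25 → Z
P(15): 15−14=1 → B
T(19): 19−14=5 → F
K(10): 10−14=-4≡22 → W
U(20): 20−14=6 → G
Q(16): 16−14=2 → C
S(18): 18−14=4 → E
F(5): 5−14=-9≡17 → R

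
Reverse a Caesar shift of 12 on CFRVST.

C(2): 2−12=-10≡16 → Q
F(5): 5−12=-7≡19 → T
R(17): 17−12=5 → F
V(21): 21−12=9 → J
S(18): 18−12=6 → G
T(19): 19−12=7 → H

QTFJGH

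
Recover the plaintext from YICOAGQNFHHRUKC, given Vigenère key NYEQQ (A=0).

LKYYKTSJPRUTQUM

Repeat the key across the ciphertext: NYEQQNYEQQNYEQQ
Y(24)−N(13): 11 → L
I(8)−Y(24): -16≡10 → K
C(2)−E(4): -2≡24 → Y
O(14)−Q(16): -2≡24 → Y
A(0)−Q(16): -16≡10 → K
G(6)−N(13): -7≡19 → T
Q(16)−Y(24): -8≡18 → S
N(13)−E(4): 9 → J
F(5)−Q(16): -11≡15 → P
H(7)−Q(16): -9≡17 → R
H(7)−N(13): -6≡20 → U
R(17)−Y(24): -7≡19 → T
U(20)−E(4): 16 → Q
K(10)−Q(16): -6≡20 → U
C(2)−Q(16): -14≡12 → M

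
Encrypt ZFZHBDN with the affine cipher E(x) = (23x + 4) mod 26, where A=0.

Z(25): 23·25+4=579≡7 → H
F(5): 23·5+4=119≡15 → P
Z(25): 23·25+4=579≡7 → H
H(7): 23·7+4=165≡9 → J
B(1): 23·1+4=27≡1 → B
D(3): 23·3+4=73≡21 → V
N(13): 23·13+4=303≡17 → R

HPHJBVR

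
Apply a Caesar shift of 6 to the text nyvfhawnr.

teblngctx

n(13): 13+6=19 → t
y(24): 24+6=30≡4 → e
v(21): 21+6=27≡1 → b
f(5): 5+6=11 → l
h(7): 7+6=13 → n
a(0): 0+6=6 → g
w(22): 22+6=28≡2 → c
n(13): 13+6=19 → t
r(17): 17+6=23 → x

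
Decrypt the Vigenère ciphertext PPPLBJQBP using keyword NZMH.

CQDEOKEUC

Repeat the key across the ciphertext: NZMHNZMHN
P(15)−N(13): 2 → C
P(15)−Z(25): -10≡16 → Q
P(15)−M(12): 3 → D
L(11)−H(7): 4 → E
B(1)−N(13): -12≡14 → O
J(9)−Z(25): -16≡10 → K
Q(16)−M(12): 4 → E
B(1)−H(7): -6≡20 → U
P(15)−N(13): 2 → C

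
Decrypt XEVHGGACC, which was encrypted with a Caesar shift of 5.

SZQCBBVXX

X(23): 23−5=18 → S
E(4): 4−5=-1≡25 → Z
V(21): 21−5=16 → Q
H(7): 7−5=2 → C
G(6): 6−5=1 → B
G(6): 6−5=1 → B
A(0): 0−5=-5≡21 → V
C(2): 2−5=-3≡23 → X
C(2): 2−5=-3≡23 → X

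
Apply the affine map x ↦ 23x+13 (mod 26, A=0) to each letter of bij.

b(1): 23·1+13=36≡10 → k
i(8): 23·8+13=197≡15 → p
j(9): 23·9+13=220≡12 → m

kpm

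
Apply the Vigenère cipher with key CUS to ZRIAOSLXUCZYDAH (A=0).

BLACIKNRMETQFUZ

Repeat the key across the message: CUSCUSCUSCUSCUS
Z(25)+C(2): 27≡1 → B
R(17)+U(20): 37≡11 → L
I(8)+S(18): 26≡0 → A
A(0)+C(2): 2 → C
O(14)+U(20): 34≡8 → I
S(18)+S(18): 36≡10 → K
L(11)+C(2): 13 → N
X(23)+U(20): 43≡17 → R
U(20)+S(18): 38≡12 → M
C(2)+C(2): 4 → E
Z(25)+U(20): 45≡19 → T
Y(24)+S(18): 42≡16 → Q
D(3)+C(2): 5 → F
A(0)+U(20): 20 → U
H(7)+S(18): 25 → Z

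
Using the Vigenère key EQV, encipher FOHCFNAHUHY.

JECGVIEXPLO

Repeat the key across the message: EQVEQVEQVEQ
F(5)+E(4): 9 → J
O(14)+Q(16): 30≡4 → E
H(7)+V(21): 28≡2 → C
C(2)+E(4): 6 → G
F(5)+Q(16): 21 → V
N(13)+V(21): 34≡8 → I
A(0)+E(4): 4 → E
H(7)+Q(16): 23 → X
U(20)+V(21): 41≡15 → P
H(7)+E(4): 11 → L
Y(24)+Q(16): 40≡14 → O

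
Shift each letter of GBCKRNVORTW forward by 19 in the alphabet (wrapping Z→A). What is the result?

G(6): 6+19=25 → Z
B(1): 1+19=20 → U
C(2): 2+19=21 → V
K(10): 10+19=29≡3 → D
R(17): 17+19=36≡10 → K
N(13): 13+19=32≡6 → G
V(21): 21+19=40≡14 → O
O(14): 14+19=33≡7 → H
R(17): 17+19=36≡10 → K
T(19): 19+19=38≡12 → M
W(22): 22+19=41≡15 → P

ZUVDKGOHKMP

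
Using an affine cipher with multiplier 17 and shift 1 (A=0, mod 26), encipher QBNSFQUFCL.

Q(16): 17·16+1=273≡13 → N
B(1): 17·1+1=18 → S
N(13): 17·13+1=222≡14 → O
S(18): 17·18+1=307≡21 → V
F(5): 17·5+1=86≡8 → I
Q(16): 17·16+1=273≡13 → N
U(20): 17·20+1=341≡3 → D
F(5): 17·5+1=86≡8 → I
C(2): 17·2+1=35≡9 → J
L(11): 17·11+1=188≡6 → G

NSOVINDIJG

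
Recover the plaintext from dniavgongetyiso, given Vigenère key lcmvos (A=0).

Repeat the key across the ciphertext: lcmvoslcmvoslcm
d(3)−l(11): -8≡18 → s
n(13)−c(2): 11 → l
i(8)−m(12): -4≡22 → w
a(0)−v(21): -21≡5 → f
v(21)−o(14): 7 → h
g(6)−s(18): -12≡14 → o
o(14)−l(11): 3 → d
n(13)−c(2): 11 → l
g(6)−m(12): -6≡20 → u
e(4)−v(21): -17≡9 → j
t(19)−o(14): 5 → f
y(24)−s(18): 6 → g
i(8)−l(11): -3≡23 → x
s(18)−c(2): 16 → q
o(14)−m(12): 2 → c

slwfhodlujfgxqc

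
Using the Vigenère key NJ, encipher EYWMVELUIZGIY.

Repeat the key across the message: NJNJNJNJNJNJN
E(4)+N(13): 17 → R
Y(24)+J(9): 33≡7 → H
W(22)+N(13): 35≡9 → J
M(12)+J(9): 21 → V
V(21)+N(13): 34≡8 → I
E(4)+J(9): 13 → N
L(11)+N(13): 24 → Y
U(20)+J(9): 29≡3 → D
I(8)+N(13): 21 → V
Z(25)+J(9): 34≡8 → I
G(6)+N(13): 19 → T
I(8)+J(9): 17 → R
Y(24)+N(13): 37≡11 → L

RHJVINYDVITRL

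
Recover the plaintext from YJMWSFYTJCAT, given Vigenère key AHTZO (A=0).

Repeat the key across the ciphertext: AHTZOAHTZOAH
Y(24)−A(0): 24 → Y
J(9)−H(7): 2 → C
M(12)−T(19): -7≡19 → T
W(22)−Z(25): -3≡23 → X
S(18)−O(14): 4 → E
F(5)−A(0): 5 → F
Y(24)−H(7): 17 → R
T(19)−T(19): 0 → A
J(9)−Z(25): -16≡10 → K
C(2)−O(14): -12≡14 → O
A(0)−A(0): 0 → A
T(19)−H(7): 12 → M

YCTXEFRAKOAM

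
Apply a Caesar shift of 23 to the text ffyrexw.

ccvobut

f(5): 5+23=28≡2 → c
f(5): 5+23=28≡2 → c
y(24): 24+23=47≡21 → v
r(17): 17+23=40≡14 → o
e(4): 4+23=27≡1 → b
x(23): 23+23=46≡20 → u
w(22): 22+23=45≡19 → t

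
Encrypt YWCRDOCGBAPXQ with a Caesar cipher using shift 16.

OMSHTESWRQFNG

Y(24): 24+16=40≡14 → O
W(22): 22+16=38≡12 → M
C(2): 2+16=18 → S
R(17): 17+16=33≡7 → H
D(3): 3+16=19 → T
O(14): 14+16=30≡4 → E
C(2): 2+16=18 → S
G(6): 6+16=22 → W
B(1): 1+16=17 → R
A(0): 0+16=16 → Q
P(15): 15+16=31≡5 → F
X(23): 23+16=39≡13 → N
Q(16): 16+16=32≡6 → G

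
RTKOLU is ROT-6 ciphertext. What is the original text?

LNEIFO

R(17): 17−6=11 → L
T(19): 19−6=13 → N
K(10): 10−6=4 → E
O(14): 14−6=8 → I
L(11): 11−6=5 → F
U(20): 20−6=14 → O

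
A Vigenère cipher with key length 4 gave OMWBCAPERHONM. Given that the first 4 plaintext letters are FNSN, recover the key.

JZEO

Subtract each crib letter from the matching ciphertext letter (mod 26):
O(14)−F(5)=9 → J
M(12)−N(13)=-1≡25 → Z
W(22)−S(18)=4 → E
B(1)−N(13)=-12≡14 → O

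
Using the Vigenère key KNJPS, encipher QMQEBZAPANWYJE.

AZZTTJNYPFGLST

Repeat the key across the message: KNJPSKNJPSKNJP
Q(16)+K(10): 26≡0 → A
M(12)+N(13): 25 → Z
Q(16)+J(9): 25 → Z
E(4)+P(15): 19 → T
B(1)+S(18): 19 → T
Z(25)+K(10): 35≡9 → J
A(0)+N(13): 13 → N
P(15)+J(9): 24 → Y
A(0)+P(15): 15 → P
N(13)+S(18): 31≡5 → F
W(22)+K(10): 32≡6 → G
Y(24)+N(13): 37≡11 → L
J(9)+J(9): 18 → S
E(4)+P(15): 19 → T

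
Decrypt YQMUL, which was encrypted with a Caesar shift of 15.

JBXFW

Y(24): 24−15=9 → J
Q(16): 16−15=1 → B
M(12): 12−15=-3≡23 → X
U(20): 20−15=5 → F
L(11): 11−15=-4≡22 → W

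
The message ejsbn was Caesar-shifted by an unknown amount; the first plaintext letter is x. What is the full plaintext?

From the crib: e(4)−x(23)=-19≡7, so the shift is 7.
Subtract 7 from each ciphertext letter:
e(4): 4−7=-3≡23 → x
j(9): 9−7=2 → c
s(18): 18−7=11 → l
b(1): 1−7=-6≡20 → u
n(13): 13−7=6 → g

xclug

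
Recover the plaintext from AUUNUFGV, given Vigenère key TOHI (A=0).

Repeat the key across the ciphertext: TOHITOHI
A(0)−T(19): -19≡7 → H
U(20)−O(14): 6 → G
U(20)−H(7): 13 → N
N(13)−I(8): 5 → F
U(20)−T(19): 1 → B
F(5)−O(14): -9≡17 → R
G(6)−H(7): -1≡25 → Z
V(21)−I(8): 13 → N

HGNFBRZN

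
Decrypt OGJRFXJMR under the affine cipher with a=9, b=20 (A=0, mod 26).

The inverse of 9 mod 26 is 3, since 9·3=27≡1. Apply D(y)=3·(y−20) mod 26:
O(14): 3·(14−20)=-18≡8 → I
G(6): 3·(6−20)=-42≡10 → K
J(9): 3·(9−20)=-33≡19 → T
R(17): 3·(17−20)=-9≡17 → R
F(5): 3·(5−20)=-45≡7 → H
X(23): 3·(23−20)=9 → J
J(9): 3·(9−20)=-33≡19 → T
M(12): 3·(12−20)=-24≡2 → C
R(17): 3·(17−20)=-9≡17 → R

IKTRHJTCR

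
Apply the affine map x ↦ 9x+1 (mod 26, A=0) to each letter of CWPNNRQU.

C(2): 9·2+1=19 → T
W(22): 9·22+1=199≡17 → R
P(15): 9·15+1=136≡6 → G
N(13): 9·13+1=118≡14 → O
N(13): 9·13+1=118≡14 → O
R(17): 9·17+1=154≡24 → Y
Q(16): 9·16+1=145≡15 → P
U(20): 9·20+1=181≡25 → Z

TRGOOYPZ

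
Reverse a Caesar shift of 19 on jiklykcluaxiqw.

qprsfrjsbhepxd

j(9): 9−19=-10≡16 → q
i(8): 8−19=-11≡15 → p
k(10): 10−19=-9≡17 → r
l(11): 11−19=-8≡18 → s
y(24): 24−19=5 → f
k(10): 10−19=-9≡17 → r
c(2): 2−19=-17≡9 → j
l(11): 11−19=-8≡18 → s
u(20): 20−19=1 → b
a(0): 0−19=-19≡7 → h
x(23): 23−19=4 → e
i(8): 8−19=-11≡15 → p
q(16): 16−19=-3≡23 → x
w(22): 22−19=3 → d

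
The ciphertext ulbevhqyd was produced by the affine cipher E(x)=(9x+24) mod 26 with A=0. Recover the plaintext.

onjsrbcap

The inverse of 9 mod 26 is 3, since 9·3=27≡1. Apply D(y)=3·(y−24) mod 26:
u(20): 3·(20−24)=-12≡14 → o
l(11): 3·(11−24)=-39≡13 → n
b(1): 3·(1−24)=-69≡9 → j
e(4): 3·(4−24)=-60≡18 → s
v(21): 3·(21−24)=-9≡17 → r
h(7): 3·(7−24)=-51≡1 → b
q(16): 3·(16−24)=-24≡2 → c
y(24): 3·(24−24)=0 → a
d(3): 3·(3−24)=-63≡15 → p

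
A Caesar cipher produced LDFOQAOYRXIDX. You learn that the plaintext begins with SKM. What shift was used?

From the crib: L(11)−S(18)=-7≡19, so the shift is 19.

19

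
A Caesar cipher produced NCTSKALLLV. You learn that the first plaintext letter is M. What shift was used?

1

From the crib: N(13)−M(12)=1, so the shift is 1.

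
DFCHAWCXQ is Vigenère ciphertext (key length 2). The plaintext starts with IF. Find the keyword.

VA

Subtract each crib letter from the matching ciphertext letter (mod 26):
D(3)−I(8)=-5≡21 → V
F(5)−F(5)=0 → A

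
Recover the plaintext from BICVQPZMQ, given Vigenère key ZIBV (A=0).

Repeat the key across the ciphertext: ZIBVZIBVZ
B(1)−Z(25): -24≡2 → C
I(8)−I(8): 0 → A
C(2)−B(1): 1 → B
V(21)−V(21): 0 → A
Q(16)−Z(25): -9≡17 → R
P(15)−I(8): 7 → H
Z(25)−B(1): 24 → Y
M(12)−V(21): -9≡17 → R
Q(16)−Z(25): -9≡17 → R

CABARHYRR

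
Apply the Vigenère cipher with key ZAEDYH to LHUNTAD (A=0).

Repeat the key across the message: ZAEDYHZ
L(11)+Z(25): 36≡10 → K
H(7)+A(0): 7 → H
U(20)+E(4): 24 → Y
N(13)+D(3): 16 → Q
T(19)+Y(24): 43≡17 → R
A(0)+H(7): 7 → H
D(3)+Z(25): 28≡2 → C

KHYQRHC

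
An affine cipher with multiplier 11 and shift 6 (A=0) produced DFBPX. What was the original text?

VHJPL

The inverse of 11 mod 26 is 19, since 11·19=209≡1. Apply D(y)=19·(y−6) mod 26:
D(3): 19·(3−6)=-57≡21 → V
F(5): 19·(5−6)=-19≡7 → H
B(1): 19·(1−6)=-95≡9 → J
P(15): 19·(15−6)=171≡15 → P
X(23): 19·(23−6)=323≡11 → L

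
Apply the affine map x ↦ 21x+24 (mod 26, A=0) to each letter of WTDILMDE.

SHJKVQJE

W(22): 21·22+24=486≡18 → S
T(19): 21·19+24=423≡7 → H
D(3): 21·3+24=87≡9 → J
I(8): 21·8+24=192≡10 → K
L(11): 21·11+24=255≡21 → V
M(12): 21·12+24=276≡16 → Q
D(3): 21·3+24=87≡9 → J
E(4): 21·4+24=108≡4 → E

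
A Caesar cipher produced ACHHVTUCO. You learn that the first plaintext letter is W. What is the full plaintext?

WYDDRPQYK

From the crib: A(0)−W(22)=-22≡4, so the shift is 4.
Subtract 4 from each ciphertext letter:
A(0): 0−4=-4≡22 → W
C(2): 2−4=-2≡24 → Y
H(7): 7−4=3 → D
H(7): 7−4=3 → D
V(21): 21−4=17 → R
T(19): 19−4=15 → P
U(20): 20−4=16 → Q
C(2): 2−4=-2≡24 → Y
O(14): 14−4=10 → K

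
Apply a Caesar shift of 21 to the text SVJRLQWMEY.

NQEMGLRHZT

S(18): 18+21=39≡13 → N
V(21): 21+21=42≡16 → Q
J(9): 9+21=30≡4 → E
R(17): 17+21=38≡12 → M
L(11): 11+21=32≡6 → G
Q(16): 16+21=37≡11 → L
W(22): 22+21=43≡17 → R
M(12): 12+21=33≡7 → H
E(4): 4+21=25 → Z
Y(24): 24+21=45≡19 → T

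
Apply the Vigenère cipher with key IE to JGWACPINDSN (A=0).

RKEEKTQRLWV

Repeat the key across the message: IEIEIEIEIEI
J(9)+I(8): 17 → R
G(6)+E(4): 10 → K
W(22)+I(8): 30≡4 → E
A(0)+E(4): 4 → E
C(2)+I(8): 10 → K
P(15)+E(4): 19 → T
I(8)+I(8): 16 → Q
N(13)+E(4): 17 → R
D(3)+I(8): 11 → L
S(18)+E(4): 22 → W
N(13)+I(8): 21 → V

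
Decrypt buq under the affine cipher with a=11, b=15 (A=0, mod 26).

The inverse of 11 mod 26 is 19, since 11·19=209≡1. Apply D(y)=19·(y−15) mod 26:
b(1): 19·(1−15)=-266≡20 → u
u(20): 19·(20−15)=95≡17 → r
q(16): 19·(16−15)=19 → t

urt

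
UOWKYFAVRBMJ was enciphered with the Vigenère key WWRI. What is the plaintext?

YSFCCJJNVFVB

Repeat the key across the ciphertext: WWRIWWRIWWRI
U(20)−W(22): -2≡24 → Y
O(14)−W(22): -8≡18 → S
W(22)−R(17): 5 → F
K(10)−I(8): 2 → C
Y(24)−W(22): 2 → C
F(5)−W(22): -17≡9 → J
A(0)−R(17): -17≡9 → J
V(21)−I(8): 13 → N
R(17)−W(22): -5≡21 → V
B(1)−W(22): -21≡5 → F
M(12)−R(17): -5≡21 → V
J(9)−I(8): 1 → B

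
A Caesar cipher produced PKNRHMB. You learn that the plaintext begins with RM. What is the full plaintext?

RMPTJOD

From the crib: P(15)−R(17)=-2≡24, so the shift is 24.
Subtract 24 from each ciphertext letter:
P(15): 15−24=-9≡17 → R
K(10): 10−24=-14≡12 → M
N(13): 13−24=-11≡15 → P
R(17): 17−24=-7≡19 → T
H(7): 7−24=-17≡9 → J
M(12): 12−24=-12≡14 → O
B(1): 1−24=-23≡3 → D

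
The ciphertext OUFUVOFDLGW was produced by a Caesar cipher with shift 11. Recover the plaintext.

DJUJKDUSAVL

O(14): 14−11=3 → D
U(20): 20−11=9 → J
F(5): 5−11=-6≡20 → U
U(20): 20−11=9 → J
V(21): 21−11=10 → K
O(14): 14−11=3 → D
F(5): 5−11=-6≡20 → U
D(3): 3−11=-8≡18 → S
L(11): 11−11=0 → A
G(6): 6−11=-5≡21 → V
W(22): 22−11=11 → L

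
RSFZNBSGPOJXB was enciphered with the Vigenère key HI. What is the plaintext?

KKYRGTLYIGCPU

Repeat the key across the ciphertext: HIHIHIHIHIHIH
R(17)−H(7): 10 → K
S(18)−I(8): 10 → K
F(5)−H(7): -2≡24 → Y
Z(25)−I(8): 17 → R
N(13)−H(7): 6 → G
B(1)−I(8): -7≡19 → T
S(18)−H(7): 11 → L
G(6)−I(8): -2≡24 → Y
P(15)−H(7): 8 → I
O(14)−I(8): 6 → G
J(9)−H(7): 2 → C
X(23)−I(8): 15 → P
B(1)−H(7): -6≡20 → U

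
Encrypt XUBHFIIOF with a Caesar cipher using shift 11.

X(23): 23+11=34≡8 → I
U(20): 20+11=31≡5 → F
B(1): 1+11=12 → M
H(7): 7+11=18 → S
F(5): 5+11=16 → Q
I(8): 8+11=19 → T
I(8): 8+11=19 → T
O(14): 14+11=25 → Z
F(5): 5+11=16 → Q

IFMSQTTZQ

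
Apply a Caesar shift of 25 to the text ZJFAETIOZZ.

Z(25): 25+25=50≡24 → Y
J(9): 9+25=34≡8 → I
F(5): 5+25=30≡4 → E
A(0): 0+25=25 → Z
E(4): 4+25=29≡3 → D
T(19): 19+25=44≡18 → S
I(8): 8+25=33≡7 → H
O(14): 14+25=39≡13 → N
Z(25): 25+25=50≡24 → Y
Z(25): 25+25=50≡24 → Y

YIEZDSHNYY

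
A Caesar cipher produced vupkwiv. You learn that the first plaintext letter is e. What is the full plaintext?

From the crib: v(21)−e(4)=17, so the shift is 17.
Subtract 17 from each ciphertext letter:
v(21): 21−17=4 → e
u(20): 20−17=3 → d
p(15): 15−17=-2≡24 → y
k(10): 10−17=-7≡19 → t
w(22): 22−17=5 → f
i(8): 8−17=-9≡17 → r
v(21): 21−17=4 → e

edytfre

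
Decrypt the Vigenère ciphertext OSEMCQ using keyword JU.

FYVSTW

Repeat the key across the ciphertext: JUJUJU
O(14)−J(9): 5 → F
S(18)−U(20): -2≡24 → Y
E(4)−J(9): -5≡21 → V
M(12)−U(20): -8≡18 → S
C(2)−J(9): -7≡19 → T
Q(16)−U(20): -4≡22 → W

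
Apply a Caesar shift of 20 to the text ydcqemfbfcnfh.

y(24): 24+20=44≡18 → s
d(3): 3+20=23 → x
c(2): 2+20=22 → w
q(16): 16+20=36≡10 → k
e(4): 4+20=24 → y
m(12): 12+20=32≡6 → g
f(5): 5+20=25 → z
b(1): 1+20=21 → v
f(5): 5+20=25 → z
c(2): 2+20=22 → w
n(13): 13+20=33≡7 → h
f(5): 5+20=25 → z
h(7): 7+20=27≡1 → b

sxwkygzvzwhzb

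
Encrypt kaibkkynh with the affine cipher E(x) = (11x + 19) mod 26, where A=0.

ztdezzxgs

k(10): 11·10+19=129≡25 → z
a(0): 11·0+19=19 → t
i(8): 11·8+19=107≡3 → d
b(1): 11·1+19=30≡4 → e
k(10): 11·10+19=129≡25 → z
k(10): 11·10+19=129≡25 → z
y(24): 11·24+19=283≡23 → x
n(13): 11·13+19=162≡6 → g
h(7): 11·7+19=96≡18 → s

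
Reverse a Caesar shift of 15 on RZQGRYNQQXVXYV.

CKBRCJYBBIGIJG

R(17): 17−15=2 → C
Z(25): 25−15=10 → K
Q(16): 16−15=1 → B
G(6): 6−15=-9≡17 → R
R(17): 17−15=2 → C
Y(24): 24−15=9 → J
N(13): 13−15=-2≡24 → Y
Q(16): 16−15=1 → B
Q(16): 16−15=1 → B
X(23): 23−15=8 → I
V(21): 21−15=6 → G
X(23): 23−15=8 → I
Y(24): 24−15=9 → J
V(21): 21−15=6 → G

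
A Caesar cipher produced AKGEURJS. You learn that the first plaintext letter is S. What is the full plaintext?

From the crib: A(0)−S(18)=-18≡8, so the shift is 8.
Subtract 8 from each ciphertext letter:
A(0): 0−8=-8≡18 → S
K(10): 10−8=2 → C
G(6): 6−8=-2≡24 → Y
E(4): 4−8=-4≡22 → W
U(20): 20−8=12 → M
R(17): 17−8=9 → J
J(9): 9−8=1 → B
S(18): 18−8=10 → K

SCYWMJBK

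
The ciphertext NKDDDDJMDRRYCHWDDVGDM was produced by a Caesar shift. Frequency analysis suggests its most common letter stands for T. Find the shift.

The most frequent ciphertext letter is D (appears 8 times).
D is position 3; T is position 19.
Shift = -16≡10.

10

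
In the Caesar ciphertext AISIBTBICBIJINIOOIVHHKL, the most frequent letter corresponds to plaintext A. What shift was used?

8

The most frequent ciphertext letter is I (appears 7 times).
I is position 8; A is position 0.
Shift = 8.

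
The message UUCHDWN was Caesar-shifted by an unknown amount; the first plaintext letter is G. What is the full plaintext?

From the crib: U(20)−G(6)=14, so the shift is 14.
Subtract 14 from each ciphertext letter:
U(20): 20−14=6 → G
U(20): 20−14=6 → G
C(2): 2−14=-12≡14 → O
H(7): 7−14=-7≡19 → T
D(3): 3−14=-11≡15 → P
W(22): 22−14=8 → I
N(13): 13−14=-1≡25 → Z

GGOTPIZ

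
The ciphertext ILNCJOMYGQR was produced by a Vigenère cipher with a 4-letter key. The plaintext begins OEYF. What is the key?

UHPX

Subtract each crib letter from the matching ciphertext letter (mod 26):
I(8)−O(14)=-6≡20 → U
L(11)−E(4)=7 → H
N(13)−Y(24)=-11≡15 → P
C(2)−F(5)=-3≡23 → X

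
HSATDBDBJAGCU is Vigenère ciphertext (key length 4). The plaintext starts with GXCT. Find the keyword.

BVYA

Subtract each crib letter from the matching ciphertext letter (mod 26):
H(7)−G(6)=1 → B
S(18)−X(23)=-5≡21 → V
A(0)−C(2)=-2≡24 → Y
T(19)−T(19)=0 → A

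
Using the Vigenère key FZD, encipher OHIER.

Repeat the key across the message: FZDFZ
O(14)+F(5): 19 → T
H(7)+Z(25): 32≡6 → G
I(8)+D(3): 11 → L
E(4)+F(5): 9 → J
R(17)+Z(25): 42≡16 → Q

TGLJQ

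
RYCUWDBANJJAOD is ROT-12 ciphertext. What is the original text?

R(17): 17−12=5 → F
Y(24): 24−12=12 → M
C(2): 2−12=-10≡16 → Q
U(20): 20−12=8 → I
W(22): 22−12=10 → K
D(3): 3−12=-9≡17 → R
B(1): 1−12=-11≡15 → P
A(0): 0−12=-12≡14 → O
N(13): 13−12=1 → B
J(9): 9−12=-3≡23 → X
J(9): 9−12=-3≡23 → X
A(0): 0−12=-12≡14 → O
O(14): 14−12=2 → C
D(3): 3−12=-9≡17 → R

FMQIKRPOBXXOCR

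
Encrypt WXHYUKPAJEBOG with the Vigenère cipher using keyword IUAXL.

Repeat the key across the message: IUAXLIUAXLIUA
W(22)+I(8): 30≡4 → E
X(23)+U(20): 43≡17 → R
H(7)+A(0): 7 → H
Y(24)+X(23): 47≡21 → V
U(20)+L(11): 31≡5 → F
K(10)+I(8): 18 → S
P(15)+U(20): 35≡9 → J
A(0)+A(0): 0 → A
J(9)+X(23): 32≡6 → G
E(4)+L(11): 15 → P
B(1)+I(8): 9 → J
O(14)+U(20): 34≡8 → I
G(6)+A(0): 6 → G

ERHVFSJAGPJIG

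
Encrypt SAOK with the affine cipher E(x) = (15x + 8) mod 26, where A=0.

S(18): 15·18+8=278≡18 → S
A(0): 15·0+8=8 → I
O(14): 15·14+8=218≡10 → K
K(10): 15·10+8=158≡2 → C

SIKC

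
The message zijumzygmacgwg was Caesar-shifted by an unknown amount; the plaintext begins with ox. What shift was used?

From the crib: z(25)−o(14)=11, so the shift is 11.

11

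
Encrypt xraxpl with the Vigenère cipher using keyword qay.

Repeat the key across the message: qayqay
x(23)+q(16): 39≡13 → n
r(17)+a(0): 17 → r
a(0)+y(24): 24 → y
x(23)+q(16): 39≡13 → n
p(15)+a(0): 15 → p
l(11)+y(24): 35≡9 → j

nrynpj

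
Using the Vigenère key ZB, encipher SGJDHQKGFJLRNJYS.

Repeat the key across the message: ZBZBZBZBZBZBZBZB
S(18)+Z(25): 43≡17 → R
G(6)+B(1): 7 → H
J(9)+Z(25): 34≡8 → I
D(3)+B(1): 4 → E
H(7)+Z(25): 32≡6 → G
Q(16)+B(1): 17 → R
K(10)+Z(25): 35≡9 → J
G(6)+B(1): 7 → H
F(5)+Z(25): 30≡4 → E
J(9)+B(1): 10 → K
L(11)+Z(25): 36≡10 → K
R(17)+B(1): 18 → S
N(13)+Z(25): 38≡12 → M
J(9)+B(1): 10 → K
Y(24)+Z(25): 49≡23 → X
S(18)+B(1): 19 → T

RHIEGRJHEKKSMKXT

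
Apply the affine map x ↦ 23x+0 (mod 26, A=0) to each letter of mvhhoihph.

qpffkcfhf

m(12): 23·12+0=276≡16 → q
v(21): 23·21+0=483≡15 → p
h(7): 23·7+0=161≡5 → f
h(7): 23·7+0=161≡5 → f
o(14): 23·14+0=322≡10 → k
i(8): 23·8+0=184≡2 → c
h(7): 23·7+0=161≡5 → f
p(15): 23·15+0=345≡7 → h
h(7): 23·7+0=161≡5 → f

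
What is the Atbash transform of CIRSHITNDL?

C(2) → X(23)
I(8) → R(17)
R(17) → I(8)
S(18) → H(7)
H(7) → S(18)
I(8) → R(17)
T(19) → G(6)
N(13) → M(12)
D(3) → W(22)
L(11) → O(14)

XRIHSRGMWO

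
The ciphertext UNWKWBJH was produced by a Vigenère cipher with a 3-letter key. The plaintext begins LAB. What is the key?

JNV

Subtract each crib letter from the matching ciphertext letter (mod 26):
U(20)−L(11)=9 → J
N(13)−A(0)=13 → N
W(22)−B(1)=21 → V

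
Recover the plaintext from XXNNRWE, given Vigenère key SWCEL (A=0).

FBLJGEI

Repeat the key across the ciphertext: SWCELSW
X(23)−S(18): 5 → F
X(23)−W(22): 1 → B
N(13)−C(2): 11 → L
N(13)−E(4): 9 → J
R(17)−L(11): 6 → G
W(22)−S(18): 4 → E
E(4)−W(22): -18≡8 → I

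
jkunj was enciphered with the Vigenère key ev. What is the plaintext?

fpqsf

Repeat the key across the ciphertext: eveve
j(9)−e(4): 5 → f
k(10)−v(21): -11≡15 → p
u(20)−e(4): 16 → q
n(13)−v(21): -8≡18 → s
j(9)−e(4): 5 → f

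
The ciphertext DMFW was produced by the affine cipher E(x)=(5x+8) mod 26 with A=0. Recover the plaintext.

ZGPI

The inverse of 5 mod 26 is 21, since 5·21=105≡1. Apply D(y)=21·(y−8) mod 26:
D(3): 21·(3−8)=-105≡25 → Z
M(12): 21·(12−8)=84≡6 → G
F(5): 21·(5−8)=-63≡15 → P
W(22): 21·(22−8)=294≡8 → I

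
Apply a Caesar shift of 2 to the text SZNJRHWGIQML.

UBPLTJYIKSON

S(18): 18+2=20 → U
Z(25): 25+2=27≡1 → B
N(13): 13+2=15 → P
J(9): 9+2=11 → L
R(17): 17+2=19 → T
H(7): 7+2=9 → J
W(22): 22+2=24 → Y
G(6): 6+2=8 → I
I(8): 8+2=10 → K
Q(16): 16+2=18 → S
M(12): 12+2=14 → O
L(11): 11+2=13 → N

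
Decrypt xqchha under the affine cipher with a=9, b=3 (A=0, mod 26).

The inverse of 9 mod 26 is 3, since 9·3=27≡1. Apply D(y)=3·(y−3) mod 26:
x(23): 3·(23−3)=60≡8 → i
q(16): 3·(16−3)=39≡13 → n
c(2): 3·(2−3)=-3≡23 → x
h(7): 3·(7−3)=12 → m
h(7): 3·(7−3)=12 → m
a(0): 3·(0−3)=-9≡17 → r

inxmmr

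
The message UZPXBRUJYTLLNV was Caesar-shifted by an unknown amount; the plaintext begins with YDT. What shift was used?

22

From the crib: U(20)−Y(24)=-4≡22, so the shift is 22.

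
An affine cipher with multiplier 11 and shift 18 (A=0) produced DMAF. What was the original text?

The inverse of 11 mod 26 is 19, since 11·19=209≡1. Apply D(y)=19·(y−18) mod 26:
D(3): 19·(3−18)=-285≡1 → B
M(12): 19·(12−18)=-114≡16 → Q
A(0): 19·(0−18)=-342≡22 → W
F(5): 19·(5−18)=-247≡13 → N

BQWN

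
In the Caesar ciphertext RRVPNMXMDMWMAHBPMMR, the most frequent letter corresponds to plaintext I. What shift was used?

4

The most frequent ciphertext letter is M (appears 6 times).
M is position 12; I is position 8.
Shift = 4.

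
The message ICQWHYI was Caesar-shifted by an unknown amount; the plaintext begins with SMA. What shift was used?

From the crib: I(8)−S(18)=-10≡16, so the shift is 16.

16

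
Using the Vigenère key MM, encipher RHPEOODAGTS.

DTBQAAPMSFE

Repeat the key across the message: MMMMMMMMMMM
R(17)+M(12): 29≡3 → D
H(7)+M(12): 19 → T
P(15)+M(12): 27≡1 → B
E(4)+M(12): 16 → Q
O(14)+M(12): 26≡0 → A
O(14)+M(12): 26≡0 → A
D(3)+M(12): 15 → P
A(0)+M(12): 12 → M
G(6)+M(12): 18 → S
T(19)+M(12): 31≡5 → F
S(18)+M(12): 30≡4 → E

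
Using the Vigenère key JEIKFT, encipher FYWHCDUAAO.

Repeat the key across the message: JEIKFTJEIK
F(5)+J(9): 14 → O
Y(24)+E(4): 28≡2 → C
W(22)+I(8): 30≡4 → E
H(7)+K(10): 17 → R
C(2)+F(5): 7 → H
D(3)+T(19): 22 → W
U(20)+J(9): 29≡3 → D
A(0)+E(4): 4 → E
A(0)+I(8): 8 → I
O(14)+K(10): 24 → Y

OCERHWDEIY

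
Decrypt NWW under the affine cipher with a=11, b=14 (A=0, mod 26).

The inverse of 11 mod 26 is 19, since 11·19=209≡1. Apply D(y)=19·(y−14) mod 26:
N(13): 19·(13−14)=-19≡7 → H
W(22): 19·(22−14)=152≡22 → W
W(22): 19·(22−14)=152≡22 → W

HWW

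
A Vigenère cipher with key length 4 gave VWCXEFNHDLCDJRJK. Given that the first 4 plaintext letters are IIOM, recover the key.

Subtract each crib letter from the matching ciphertext letter (mod 26):
V(21)−I(8)=13 → N
W(22)−I(8)=14 → O
C(2)−O(14)=-12≡14 → O
X(23)−M(12)=11 → L

NOOL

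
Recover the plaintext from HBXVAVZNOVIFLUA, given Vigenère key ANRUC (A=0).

Repeat the key across the ciphertext: ANRUCANRUCANRUC
H(7)−A(0): 7 → H
B(1)−N(13): -12≡14 → O
X(23)−R(17): 6 → G
V(21)−U(20): 1 → B
A(0)−C(2): -2≡24 → Y
V(21)−A(0): 21 → V
Z(25)−N(13): 12 → M
N(13)−R(17): -4≡22 → W
O(14)−U(20): -6≡20 → U
V(21)−C(2): 19 → T
I(8)−A(0): 8 → I
F(5)−N(13): -8≡18 → S
L(11)−R(17): -6≡20 → U
U(20)−U(20): 0 → A
A(0)−C(2): -2≡24 → Y

HOGBYVMWUTISUAY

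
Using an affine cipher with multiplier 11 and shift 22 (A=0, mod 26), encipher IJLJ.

I(8): 11·8+22=110≡6 → G
J(9): 11·9+22=121≡17 → R
L(11): 11·11+22=143≡13 → N
J(9): 11·9+22=121≡17 → R

GRNR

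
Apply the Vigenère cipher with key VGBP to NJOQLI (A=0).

IPPFGO

Repeat the key across the message: VGBPVG
N(13)+V(21): 34≡8 → I
J(9)+G(6): 15 → P
O(14)+B(1): 15 → P
Q(16)+P(15): 31≡5 → F
L(11)+V(21): 32≡6 → G
I(8)+G(6): 14 → O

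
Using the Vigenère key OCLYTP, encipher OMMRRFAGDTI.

COXPKUOIORB

Repeat the key across the message: OCLYTPOCLYT
O(14)+O(14): 28≡2 → C
M(12)+C(2): 14 → O
M(12)+L(11): 23 → X
R(17)+Y(24): 41≡15 → P
R(17)+T(19): 36≡10 → K
F(5)+P(15): 20 → U
A(0)+O(14): 14 → O
G(6)+C(2): 8 → I
D(3)+L(11): 14 → O
T(19)+Y(24): 43≡17 → R
I(8)+T(19): 27≡1 → B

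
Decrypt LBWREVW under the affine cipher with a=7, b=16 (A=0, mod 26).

The inverse of 7 mod 26 is 15, since 7·15=105≡1. Apply D(y)=15·(y−16) mod 26:
L(11): 15·(11−16)=-75≡3 → D
B(1): 15·(1−16)=-225≡9 → J
W(22): 15·(22−16)=90≡12 → M
R(17): 15·(17−16)=15 → P
E(4): 15·(4−16)=-180≡2 → C
V(21): 15·(21−16)=75≡23 → X
W(22): 15·(22−16)=90≡12 → M

DJMPCXM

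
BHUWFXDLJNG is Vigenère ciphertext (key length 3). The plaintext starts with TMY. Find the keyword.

Subtract each crib letter from the matching ciphertext letter (mod 26):
B(1)−T(19)=-18≡8 → I
H(7)−M(12)=-5≡21 → V
U(20)−Y(24)=-4≡22 → W

IVW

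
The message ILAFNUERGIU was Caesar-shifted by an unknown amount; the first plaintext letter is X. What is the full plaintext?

From the crib: I(8)−X(23)=-15≡11, so the shift is 11.
Subtract 11 from each ciphertext letter:
I(8): 8−11=-3≡23 → X
L(11): 11−11=0 → A
A(0): 0−11=-11≡15 → P
F(5): 5−11=-6≡20 → U
N(13): 13−11=2 → C
U(20): 20−11=9 → J
E(4): 4−11=-7≡19 → T
R(17): 17−11=6 → G
G(6): 6−11=-5≡21 → V
I(8): 8−11=-3≡23 → X
U(20): 20−11=9 → J

XAPUCJTGVXJ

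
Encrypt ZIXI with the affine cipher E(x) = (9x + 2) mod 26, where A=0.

Z(25): 9·25+2=227≡19 → T
I(8): 9·8+2=74≡22 → W
X(23): 9·23+2=209≡1 → B
I(8): 9·8+2=74≡22 → W

TWBW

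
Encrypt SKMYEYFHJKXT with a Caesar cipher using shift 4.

S(18): 18+4=22 → W
K(10): 10+4=14 → O
M(12): 12+4=16 → Q
Y(24): 24+4=28≡2 → C
E(4): 4+4=8 → I
Y(24): 24+4=28≡2 → C
F(5): 5+4=9 → J
H(7): 7+4=11 → L
J(9): 9+4=13 → N
K(10): 10+4=14 → O
X(23): 23+4=27≡1 → B
T(19): 19+4=23 → X

WOQCICJLNOBX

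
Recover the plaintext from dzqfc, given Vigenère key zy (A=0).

ebrhd

Repeat the key across the ciphertext: zyzyz
d(3)−z(25): -22≡4 → e
z(25)−y(24): 1 → b
q(16)−z(25): -9≡17 → r
f(5)−y(24): -19≡7 → h
c(2)−z(25): -23≡3 → d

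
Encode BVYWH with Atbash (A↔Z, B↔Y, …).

YEBDS

B(1) → Y(24)
V(21) → E(4)
Y(24) → B(1)
W(22) → D(3)
H(7) → S(18)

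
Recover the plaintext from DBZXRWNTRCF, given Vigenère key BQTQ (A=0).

Repeat the key across the ciphertext: BQTQBQTQBQT
D(3)−B(1): 2 → C
B(1)−Q(16): -15≡11 → L
Z(25)−T(19): 6 → G
X(23)−Q(16): 7 → H
R(17)−B(1): 16 → Q
W(22)−Q(16): 6 → G
N(13)−T(19): -6≡20 → U
T(19)−Q(16): 3 → D
R(17)−B(1): 16 → Q
C(2)−Q(16): -14≡12 → M
F(5)−T(19): -14≡12 → M

CLGHQGUDQMM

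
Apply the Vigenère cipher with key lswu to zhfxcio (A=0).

kzbrnak

Repeat the key across the message: lswulsw
z(25)+l(11): 36≡10 → k
h(7)+s(18): 25 → z
f(5)+w(22): 27≡1 → b
x(23)+u(20): 43≡17 → r
c(2)+l(11): 13 → n
i(8)+s(18): 26≡0 → a
o(14)+w(22): 36≡10 → k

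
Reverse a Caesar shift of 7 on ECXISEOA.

E(4): 4−7=-3≡23 → X
C(2): 2−7=-5≡21 → V
X(23): 23−7=16 → Q
I(8): 8−7=1 → B
S(18): 18−7=11 → L
E(4): 4−7=-3≡23 → X
O(14): 14−7=7 → H
A(0): 0−7=-7≡19 → T

XVQBLXHT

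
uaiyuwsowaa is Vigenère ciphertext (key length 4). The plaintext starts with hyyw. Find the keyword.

nckc

Subtract each crib letter from the matching ciphertext letter (mod 26):
u(20)−h(7)=13 → n
a(0)−y(24)=-24≡2 → c
i(8)−y(24)=-16≡10 → k
y(24)−w(22)=2 → c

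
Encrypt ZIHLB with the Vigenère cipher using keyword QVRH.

Repeat the key across the message: QVRHQ
Z(25)+Q(16): 41≡15 → P
I(8)+V(21): 29≡3 → D
H(7)+R(17): 24 → Y
L(11)+H(7): 18 → S
B(1)+Q(16): 17 → R

PDYSR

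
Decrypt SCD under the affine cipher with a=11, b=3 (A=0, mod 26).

ZHA

The inverse of 11 mod 26 is 19, since 11·19=209≡1. Apply D(y)=19·(y−3) mod 26:
S(18): 19·(18−3)=285≡25 → Z
C(2): 19·(2−3)=-19≡7 → H
D(3): 19·(3−3)=0 → A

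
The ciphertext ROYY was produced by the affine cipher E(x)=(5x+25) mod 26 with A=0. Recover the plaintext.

ODFF

The inverse of 5 mod 26 is 21, since 5·21=105≡1. Apply D(y)=21·(y−25) mod 26:
R(17): 21·(17−25)=-168≡14 → O
O(14): 21·(14−25)=-231≡3 → D
Y(24): 21·(24−25)=-21≡5 → F
Y(24): 21·(24−25)=-21≡5 → F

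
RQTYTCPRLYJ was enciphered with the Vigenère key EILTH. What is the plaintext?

Repeat the key across the ciphertext: EILTHEILTHE
R(17)−E(4): 13 → N
Q(16)−I(8): 8 → I
T(19)−L(11): 8 → I
Y(24)−T(19): 5 → F
T(19)−H(7): 12 → M
C(2)−E(4): -2≡24 → Y
P(15)−I(8): 7 → H
R(17)−L(11): 6 → G
L(11)−T(19): -8≡18 → S
Y(24)−H(7): 17 → R
J(9)−E(4): 5 → F

NIIFMYHGSRF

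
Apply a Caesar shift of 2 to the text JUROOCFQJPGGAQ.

J(9): 9+2=11 → L
U(20): 20+2=22 → W
R(17): 17+2=19 → T
O(14): 14+2=16 → Q
O(14): 14+2=16 → Q
C(2): 2+2=4 → E
F(5): 5+2=7 → H
Q(16): 16+2=18 → S
J(9): 9+2=11 → L
P(15): 15+2=17 → R
G(6): 6+2=8 → I
G(6): 6+2=8 → I
A(0): 0+2=2 → C
Q(16): 16+2=18 → S

LWTQQEHSLRIICS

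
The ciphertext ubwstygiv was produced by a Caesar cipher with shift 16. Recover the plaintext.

elgcdiqsf

u(20): 20−16=4 → e
b(1): 1−16=-15≡11 → l
w(22): 22−16=6 → g
s(18): 18−16=2 → c
t(19): 19−16=3 → d
y(24): 24−16=8 → i
g(6): 6−16=-10≡16 → q
i(8): 8−16=-8≡18 → s
v(21): 21−16=5 → f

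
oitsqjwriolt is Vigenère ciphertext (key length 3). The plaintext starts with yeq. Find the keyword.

Subtract each crib letter from the matching ciphertext letter (mod 26):
o(14)−y(24)=-10≡16 → q
i(8)−e(4)=4 → e
t(19)−q(16)=3 → d

qed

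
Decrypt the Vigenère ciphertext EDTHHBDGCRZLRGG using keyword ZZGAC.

Repeat the key across the ciphertext: ZZGACZZGACZZGAC
E(4)−Z(25): -21≡5 → F
D(3)−Z(25): -22≡4 → E
T(19)−G(6): 13 → N
H(7)−A(0): 7 → H
H(7)−C(2): 5 → F
B(1)−Z(25): -24≡2 → C
D(3)−Z(25): -22≡4 → E
G(6)−G(6): 0 → A
C(2)−A(0): 2 → C
R(17)−C(2): 15 → P
Z(25)−Z(25): 0 → A
L(11)−Z(25): -14≡12 → M
R(17)−G(6): 11 → L
G(6)−A(0): 6 → G
G(6)−C(2): 4 → E

FENHFCEACPAMLGE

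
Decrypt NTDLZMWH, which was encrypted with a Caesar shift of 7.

N(13): 13−7=6 → G
T(19): 19−7=12 → M
D(3): 3−7=-4≡22 → W
L(11): 11−7=4 → E
Z(25): 25−7=18 → S
M(12): 12−7=5 → F
W(22): 22−7=15 → P
H(7): 7−7=0 → A

GMWESFPA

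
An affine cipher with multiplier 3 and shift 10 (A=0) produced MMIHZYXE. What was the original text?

The inverse of 3 mod 26 is 9, since 3·9=27≡1. Apply D(y)=9·(y−10) mod 26:
M(12): 9·(12−10)=18 → S
M(12): 9·(12−10)=18 → S
I(8): 9·(8−10)=-18≡8 → I
H(7): 9·(7−10)=-27≡25 → Z
Z(25): 9·(25−10)=135≡5 → F
Y(24): 9·(24−10)=126≡22 → W
X(23): 9·(23−10)=117≡13 → N
E(4): 9·(4−10)=-54≡24 → Y

SSIZFWNY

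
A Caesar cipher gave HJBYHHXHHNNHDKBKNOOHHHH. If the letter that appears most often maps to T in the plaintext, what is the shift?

The most frequent ciphertext letter is H (appears 10 times).
H is position 7; T is position 19.
Shift = -12≡14.

14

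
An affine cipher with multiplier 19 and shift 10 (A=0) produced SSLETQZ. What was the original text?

KKLMVOJ

The inverse of 19 mod 26 is 11, since 19·11=209≡1. Apply D(y)=11·(y−10) mod 26:
S(18): 11·(18−10)=88≡10 → K
S(18): 11·(18−10)=88≡10 → K
L(11): 11·(11−10)=11 → L
E(4): 11·(4−10)=-66≡12 → M
T(19): 11·(19−10)=99≡21 → V
Q(16): 11·(16−10)=66≡14 → O
Z(25): 11·(25−10)=165≡9 → J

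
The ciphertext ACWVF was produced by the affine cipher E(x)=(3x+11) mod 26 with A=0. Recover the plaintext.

The inverse of 3 mod 26 is 9, since 3·9=27≡1. Apply D(y)=9·(y−11) mod 26:
A(0): 9·(0−11)=-99≡5 → F
C(2): 9·(2−11)=-81≡23 → X
W(22): 9·(22−11)=99≡21 → V
V(21): 9·(21−11)=90≡12 → M
F(5): 9·(5−11)=-54≡24 → Y

FXVMY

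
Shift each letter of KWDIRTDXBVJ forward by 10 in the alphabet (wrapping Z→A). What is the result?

UGNSBDNHLFT

K(10): 10+10=20 → U
W(22): 22+10=32≡6 → G
D(3): 3+10=13 → N
I(8): 8+10=18 → S
R(17): 17+10=27≡1 → B
T(19): 19+10=29≡3 → D
D(3): 3+10=13 → N
X(23): 23+10=33≡7 → H
B(1): 1+10=11 → L
V(21): 21+10=31≡5 → F
J(9): 9+10=19 → T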